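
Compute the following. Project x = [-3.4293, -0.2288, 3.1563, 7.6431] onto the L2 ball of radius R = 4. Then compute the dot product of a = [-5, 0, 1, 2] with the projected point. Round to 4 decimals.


Step 1: Compute ||x|| (intermediates to 6 decimals).
||x|| = sqrt((-3.4293)^2 + (-0.2288)^2 + 3.1563^2 + 7.6431^2) = 8.954979
Step 2: Project.
Since ||x|| > R, scale = R/||x|| = 4/8.954979 = 0.446679, proj(x) = scale * x
proj(x) = [-1.531796, -0.1022, 1.409853, 3.414012]
Step 3: Dot product.
a^T * proj(x) = -5*(-1.531796) + 0*(-0.1022) + 1*1.409853 + 2*3.414012 = 15.8969


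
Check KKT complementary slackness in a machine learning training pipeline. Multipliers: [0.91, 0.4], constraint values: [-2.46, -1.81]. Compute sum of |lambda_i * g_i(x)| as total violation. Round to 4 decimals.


KKT complementary slackness check:
lambda_1 * g_1 = 0.91 * -2.46 = -2.2386
lambda_2 * g_2 = 0.4 * -1.81 = -0.724
Total violation = 2.2386 + 0.724 = 2.9626


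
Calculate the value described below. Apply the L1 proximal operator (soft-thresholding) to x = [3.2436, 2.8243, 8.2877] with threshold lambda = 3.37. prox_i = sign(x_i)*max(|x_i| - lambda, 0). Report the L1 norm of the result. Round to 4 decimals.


Soft-thresholding with lambda = 3.37:
prox(3.2436) = sign(3.2436)*max(|3.2436| - 3.37, 0) = 0.0
prox(2.8243) = sign(2.8243)*max(|2.8243| - 3.37, 0) = 0.0
prox(8.2877) = sign(8.2877)*max(|8.2877| - 3.37, 0) = 4.9177
prox(x) = [0.0, 0.0, 4.9177]
||prox(x)||_1 = 0.0 + 0.0 + 4.9177 = 4.9177


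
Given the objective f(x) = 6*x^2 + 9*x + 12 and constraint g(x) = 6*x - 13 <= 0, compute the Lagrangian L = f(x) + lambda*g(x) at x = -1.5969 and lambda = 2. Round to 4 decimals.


Step 1: Evaluate f(x).
f(-1.5969) = 6*(-1.5969)^2 + 9*(-1.5969) + 12 = 12.9284
Step 2: Evaluate g(x).
g(-1.5969) = 6*-1.5969 - 13 = -22.5814
Step 3: Compute Lagrangian.
L = 12.9284 + 2*-22.5814 = -32.2344


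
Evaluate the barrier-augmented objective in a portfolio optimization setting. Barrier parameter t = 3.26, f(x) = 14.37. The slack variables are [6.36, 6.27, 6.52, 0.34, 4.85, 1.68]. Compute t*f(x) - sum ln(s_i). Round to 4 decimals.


Step 1: Compute log-barrier.
ln values: [1.85, 1.8358, 1.8749, -1.0788, 1.579, 0.5188]
phi = -(1.85 + 1.8358 + 1.8749 - 1.0788 + 1.579 + 0.5188) = -6.5796
Step 2: Compute augmented objective.
t*f(x) = 3.26*14.37 = 46.8462
Total = 46.8462 - 6.5796 = 40.2666


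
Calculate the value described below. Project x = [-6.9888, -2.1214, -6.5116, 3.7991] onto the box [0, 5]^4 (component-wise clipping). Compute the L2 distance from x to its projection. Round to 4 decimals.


Project each component onto [0, 5].
clip(-6.9888) = 0.0, clip(-2.1214) = 0.0, clip(-6.5116) = 0.0, clip(3.7991) = 3.7991
Projection = [0.0, 0.0, 0.0, 3.7991]
Squared diffs: [48.8433, 4.5003, 42.4009, 0.0]
Distance = sqrt(95.7445) = 9.7849


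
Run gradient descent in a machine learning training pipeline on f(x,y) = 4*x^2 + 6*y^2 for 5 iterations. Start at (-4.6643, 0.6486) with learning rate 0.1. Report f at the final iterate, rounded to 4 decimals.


Gradient descent on f(x,y) = 4*x^2 + 6*y^2.
Starting point: (-4.6643, 0.6486), alpha = 0.1
Step 1: grad_x = 2*4*-4.6643 = -37.3144, grad_y = 2*6*0.6486 = 7.7832
  x_1 = -4.6643 - 0.1*-37.3144 = -0.9329
  y_1 = 0.6486 - 0.1*7.7832 = -0.1297
Step 2: grad_x = 2*4*-0.9329 = -7.4629, grad_y = 2*6*-0.1297 = -1.5566
  x_2 = -0.9329 - 0.1*-7.4629 = -0.1866
  y_2 = -0.1297 - 0.1*-1.5566 = 0.0259
Step 3: grad_x = 2*4*-0.1866 = -1.4926, grad_y = 2*6*0.0259 = 0.3113
  x_3 = -0.1866 - 0.1*-1.4926 = -0.0373
  y_3 = 0.0259 - 0.1*0.3113 = -0.0052
Step 4: grad_x = 2*4*-0.0373 = -0.2985, grad_y = 2*6*-0.0052 = -0.0623
  x_4 = -0.0373 - 0.1*-0.2985 = -0.0075
  y_4 = -0.0052 - 0.1*-0.0623 = 0.001
Step 5: grad_x = 2*4*-0.0075 = -0.0597, grad_y = 2*6*0.001 = 0.0125
  x_5 = -0.0075 - 0.1*-0.0597 = -0.0015
  y_5 = 0.001 - 0.1*0.0125 = -0.0002
f(-0.0015, -0.0002) = 4*(-0.0015)^2 + 6*(-0.0002)^2 = 0.0


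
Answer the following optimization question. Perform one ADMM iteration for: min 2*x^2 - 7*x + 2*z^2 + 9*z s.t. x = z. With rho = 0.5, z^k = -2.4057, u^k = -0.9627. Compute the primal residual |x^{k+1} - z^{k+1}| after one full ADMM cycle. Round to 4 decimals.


ADMM iteration with rho = 0.5, z^k = -2.4057, u^k = -0.9627
Step 1: x-update.
Minimize 2*x^2 - 7*x + (0.5/2)*(x + 2.4057 - 0.9627)^2
FOC: (2*2 + 0.5)*x = 7 + 0.5*(-2.4057 + 0.9627)
x^{k+1} = 1.3952
Step 2: z-update.
Minimize 2*z^2 + 9*z + (0.5/2)*(1.3952 - z - 0.9627)^2
FOC: (2*2 + 0.5)*z = -9 + 0.5*(1.3952 - 0.9627)
z^{k+1} = -1.9519
Step 3: u-update.
u^{k+1} = -0.9627 + 1.3952 + 1.9519 = 2.3845
Step 4: Primal residual = |1.3952 + 1.9519| = 3.3472


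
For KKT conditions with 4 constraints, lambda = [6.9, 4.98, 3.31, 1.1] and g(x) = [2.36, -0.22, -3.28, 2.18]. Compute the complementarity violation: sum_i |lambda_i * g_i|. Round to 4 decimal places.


KKT complementary slackness check:
lambda_1 * g_1 = 6.9 * 2.36 = 16.284
lambda_2 * g_2 = 4.98 * -0.22 = -1.0956
lambda_3 * g_3 = 3.31 * -3.28 = -10.8568
lambda_4 * g_4 = 1.1 * 2.18 = 2.398
Total violation = 16.284 + 1.0956 + 10.8568 + 2.398 = 30.6344


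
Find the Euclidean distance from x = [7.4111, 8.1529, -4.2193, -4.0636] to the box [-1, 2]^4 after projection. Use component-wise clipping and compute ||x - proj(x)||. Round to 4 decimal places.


Project each component onto [-1, 2].
clip(7.4111) = 2.0, clip(8.1529) = 2.0, clip(-4.2193) = -1.0, clip(-4.0636) = -1.0
Projection = [2.0, 2.0, -1.0, -1.0]
Squared diffs: [29.28, 37.8582, 10.3639, 9.3856]
Distance = sqrt(86.8877) = 9.3214


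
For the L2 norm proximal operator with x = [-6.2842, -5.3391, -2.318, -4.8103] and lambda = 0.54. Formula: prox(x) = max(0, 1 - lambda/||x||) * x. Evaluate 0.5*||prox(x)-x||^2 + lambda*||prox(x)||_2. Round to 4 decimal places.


Step 1: Compute ||x||.
||x|| = 9.8239
Step 2: Compute scaling factor.
scale = max(0, 1 - 0.54/9.8239) = 0.945
Step 3: prox(x) = [-5.9388, -5.0456, -2.1906, -4.5459]
||prox(x)|| = 9.2839
Step 4: Proximal objective.
0.5*||prox-x||^2 = 0.1458
lambda*||prox|| = 5.0133
Total = 5.1591


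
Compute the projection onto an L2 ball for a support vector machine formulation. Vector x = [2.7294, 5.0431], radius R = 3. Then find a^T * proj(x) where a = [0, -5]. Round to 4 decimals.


Step 1: Compute ||x|| (intermediates to 6 decimals).
||x|| = sqrt(2.7294^2 + 5.0431^2) = 5.734325
Step 2: Project.
Since ||x|| > R, scale = R/||x|| = 3/5.734325 = 0.523165, proj(x) = scale * x
proj(x) = [1.427927, 2.638373]
Step 3: Dot product.
a^T * proj(x) = 0*1.427927 - 5*2.638373 = -13.1919


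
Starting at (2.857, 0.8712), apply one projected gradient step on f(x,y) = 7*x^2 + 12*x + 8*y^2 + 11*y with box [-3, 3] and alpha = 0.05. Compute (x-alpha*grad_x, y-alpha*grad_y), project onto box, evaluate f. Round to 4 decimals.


Step 1: Compute gradient at (2.857, 0.8712).
grad_x = 2*7*2.857 + 12 = 51.998
grad_y = 2*8*0.8712 + 11 = 24.9392
Step 2: Gradient step.
x_raw = 2.857 - 0.05*51.998 = 0.2571
y_raw = 0.8712 - 0.05*24.9392 = -0.3758
Step 3: Project onto [-3, 3].
x_proj = clip(0.2571) = 0.2571
y_proj = clip(-0.3758) = -0.3758
Step 4: Evaluate f.
f(0.2571, -0.3758) = 0.5441


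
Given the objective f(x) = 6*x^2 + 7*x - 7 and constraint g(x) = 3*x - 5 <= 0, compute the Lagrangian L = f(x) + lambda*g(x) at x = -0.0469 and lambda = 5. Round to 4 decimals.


Step 1: Evaluate f(x).
f(-0.0469) = 6*(-0.0469)^2 + 7*(-0.0469) - 7 = -7.3151
Step 2: Evaluate g(x).
g(-0.0469) = 3*-0.0469 - 5 = -5.1407
Step 3: Compute Lagrangian.
L = -7.3151 + 5*-5.1407 = -33.0186


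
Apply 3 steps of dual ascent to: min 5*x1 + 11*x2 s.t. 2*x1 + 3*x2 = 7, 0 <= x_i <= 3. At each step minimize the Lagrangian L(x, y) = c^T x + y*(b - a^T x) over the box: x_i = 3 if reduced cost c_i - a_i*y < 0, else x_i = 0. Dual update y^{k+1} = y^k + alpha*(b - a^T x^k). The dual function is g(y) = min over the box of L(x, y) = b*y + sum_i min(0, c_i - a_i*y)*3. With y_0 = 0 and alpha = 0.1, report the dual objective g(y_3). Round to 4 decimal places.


Dual ascent for LP: min 5*x1 + 11*x2, 2*x1 + 3*x2 = 7, 0 <= x_i <= 3
Step 1: y^k = 0.0, reduced costs: (5.0, 11.0)
  x^k = (0.0, 0.0), subgradient = b - a^T x = 7.0
  y^{k+1} = 0.0 + 0.1*7.0 = 0.7
Step 2: y^k = 0.7, reduced costs: (3.6, 8.9)
  x^k = (0.0, 0.0), subgradient = b - a^T x = 7.0
  y^{k+1} = 0.7 + 0.1*7.0 = 1.4
Step 3: y^k = 1.4, reduced costs: (2.2, 6.8)
  x^k = (0.0, 0.0), subgradient = b - a^T x = 7.0
  y^{k+1} = 1.4 + 0.1*7.0 = 2.1
Dual objective at y_3 = 2.1: reduced costs (0.8, 4.7), box minimizer x = (0.0, 0.0)
g(y_3) = b*y + (c1 - a1*y)*x1 + (c2 - a2*y)*x2 = 7*2.1 + 0.8*0.0 + 4.7*0.0 = 14.7 + 0.0 + 0.0 = 14.7


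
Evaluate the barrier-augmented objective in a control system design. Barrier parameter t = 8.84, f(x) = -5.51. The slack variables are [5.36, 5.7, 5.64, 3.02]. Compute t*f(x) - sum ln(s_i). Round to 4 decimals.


Step 1: Compute log-barrier.
ln values: [1.679, 1.7405, 1.7299, 1.1053]
phi = -(1.679 + 1.7405 + 1.7299 + 1.1053) = -6.2546
Step 2: Compute augmented objective.
t*f(x) = 8.84*-5.51 = -48.7084
Total = -48.7084 - 6.2546 = -54.963


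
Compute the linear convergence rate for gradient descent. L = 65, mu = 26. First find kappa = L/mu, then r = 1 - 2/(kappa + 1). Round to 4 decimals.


Step 1: Compute the condition number.
kappa = L/mu = 65/26 = 2.5
Step 2: Compute the convergence rate.
r = 1 - 2/(kappa + 1) = 1 - 2*mu/(L + mu) = (L - mu)/(L + mu) = 39/91 = 0.4286


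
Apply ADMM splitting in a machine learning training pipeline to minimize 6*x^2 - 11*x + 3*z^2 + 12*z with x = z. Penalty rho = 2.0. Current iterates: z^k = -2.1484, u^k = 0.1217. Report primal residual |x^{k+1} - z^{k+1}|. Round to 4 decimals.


ADMM iteration with rho = 2.0, z^k = -2.1484, u^k = 0.1217
Step 1: x-update.
Minimize 6*x^2 - 11*x + (2.0/2)*(x + 2.1484 + 0.1217)^2
FOC: (2*6 + 2.0)*x = 11 + 2.0*(-2.1484 - 0.1217)
x^{k+1} = 0.4614
Step 2: z-update.
Minimize 3*z^2 + 12*z + (2.0/2)*(0.4614 - z + 0.1217)^2
FOC: (2*3 + 2.0)*z = -12 + 2.0*(0.4614 + 0.1217)
z^{k+1} = -1.3542
Step 3: u-update.
u^{k+1} = 0.1217 + 0.4614 + 1.3542 = 1.9373
Step 4: Primal residual = |0.4614 + 1.3542| = 1.8156


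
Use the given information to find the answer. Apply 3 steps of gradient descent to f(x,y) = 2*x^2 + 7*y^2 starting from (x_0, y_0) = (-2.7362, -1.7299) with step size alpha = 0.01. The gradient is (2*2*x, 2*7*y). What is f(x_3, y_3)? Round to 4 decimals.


Gradient descent on f(x,y) = 2*x^2 + 7*y^2.
Starting point: (-2.7362, -1.7299), alpha = 0.01
Step 1: grad_x = 2*2*-2.7362 = -10.9448, grad_y = 2*7*-1.7299 = -24.2186
  x_1 = -2.7362 - 0.01*-10.9448 = -2.6268
  y_1 = -1.7299 - 0.01*-24.2186 = -1.4877
Step 2: grad_x = 2*2*-2.6268 = -10.507, grad_y = 2*7*-1.4877 = -20.828
  x_2 = -2.6268 - 0.01*-10.507 = -2.5217
  y_2 = -1.4877 - 0.01*-20.828 = -1.2794
Step 3: grad_x = 2*2*-2.5217 = -10.0867, grad_y = 2*7*-1.2794 = -17.9121
  x_3 = -2.5217 - 0.01*-10.0867 = -2.4208
  y_3 = -1.2794 - 0.01*-17.9121 = -1.1003
f(-2.4208, -1.1003) = 2*(-2.4208)^2 + 7*(-1.1003)^2 = 20.1955


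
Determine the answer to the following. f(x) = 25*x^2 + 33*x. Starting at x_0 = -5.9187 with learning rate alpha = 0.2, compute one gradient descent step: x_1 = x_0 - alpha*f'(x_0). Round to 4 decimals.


We compute the gradient at x_0 and apply the update.
f'(x) = 50*x + 33
f'(-5.9187) = 50*-5.9187 + 33 = -262.935
x_1 = -5.9187 - 0.2*-262.935 = 46.6683


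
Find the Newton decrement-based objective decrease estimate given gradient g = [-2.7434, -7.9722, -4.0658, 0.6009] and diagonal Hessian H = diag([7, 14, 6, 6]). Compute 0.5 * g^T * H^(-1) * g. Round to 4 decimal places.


Step 1: H is diagonal, so H^(-1) * g = [-0.3919, -0.5694, -0.6776, 0.1002].
Step 2: g^T H^(-1) g = sum_i g_i^2 / H_ii
  = (-2.7434)^2/7 + (-7.9722)^2/14 + (-4.0658)^2/6 + (0.6009)^2/6
  = 1.0752 + 4.5397 + 2.7551 + 0.0602 = 8.4302
Step 3: Objective decrease = 0.5 * g^T H^(-1) g = 4.2151


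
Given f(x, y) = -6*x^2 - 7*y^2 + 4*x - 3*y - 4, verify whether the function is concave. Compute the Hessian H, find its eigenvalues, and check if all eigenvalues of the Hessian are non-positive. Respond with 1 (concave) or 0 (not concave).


The Hessian of f(x,y) = -6*x^2 - 7*y^2 + 4*x - 3*y - 4 is:
H = [[-12, 0], [0, -14]]
Trace = -12 - 14 = -26
Determinant = -12*-14 - (0)^2 = 168
Discriminant = (-26)^2 - 4*168 = 4.0
Eigenvalues: lambda_1 = -14.0, lambda_2 = -12.0
The function is concave.

1


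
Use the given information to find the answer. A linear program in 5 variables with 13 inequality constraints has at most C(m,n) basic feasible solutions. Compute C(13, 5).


Each vertex corresponds to some choice of n active constraints out of m, so the number of vertices is at most C(m, n) = m! / (n!(m-n)!).
m = 13, n = 5
Numerator: 13 * 12 * 11 * 10 * 9
Denominator: 5! = 120
C(13, 5) = 1287


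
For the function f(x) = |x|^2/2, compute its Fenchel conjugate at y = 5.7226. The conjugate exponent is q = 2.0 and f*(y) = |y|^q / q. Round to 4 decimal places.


The conjugate exponent q satisfies 1/p + 1/q = 1.
p = 2, so q = 2/(2 - 1) = 2.0
|y|^q = 5.7226^2.0 = 32.7482
f*(5.7226) = 32.7482 / 2.0 = 16.3741


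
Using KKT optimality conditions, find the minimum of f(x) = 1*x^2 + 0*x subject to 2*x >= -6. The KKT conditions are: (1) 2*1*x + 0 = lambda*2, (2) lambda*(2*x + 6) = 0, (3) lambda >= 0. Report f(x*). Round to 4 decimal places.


Step 1: Try lambda = 0 (constraint inactive).
Stationarity: 2*1*x + 0 = 0
x* = 0/(2*1) = 0.0
Check constraint: 2*0.0 = 0.0 >= -6 -- satisfied.
Step 2: Compute optimal value.
f(x*) = 1*0.0^2 + 0*0.0 = 0.0


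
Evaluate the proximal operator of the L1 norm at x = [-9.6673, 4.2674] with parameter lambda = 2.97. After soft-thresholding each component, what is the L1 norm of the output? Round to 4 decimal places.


Soft-thresholding with lambda = 2.97:
prox(-9.6673) = sign(-9.6673)*max(|-9.6673| - 2.97, 0) = -6.6973
prox(4.2674) = sign(4.2674)*max(|4.2674| - 2.97, 0) = 1.2974
prox(x) = [-6.6973, 1.2974]
||prox(x)||_1 = 6.6973 + 1.2974 = 7.9947


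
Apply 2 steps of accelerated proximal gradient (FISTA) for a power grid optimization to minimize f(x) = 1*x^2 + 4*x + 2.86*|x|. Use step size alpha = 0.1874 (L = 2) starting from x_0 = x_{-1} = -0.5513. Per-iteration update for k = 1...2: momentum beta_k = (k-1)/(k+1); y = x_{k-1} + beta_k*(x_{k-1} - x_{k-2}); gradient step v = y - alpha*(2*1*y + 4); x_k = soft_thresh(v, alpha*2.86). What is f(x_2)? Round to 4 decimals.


FISTA on f(x) = 1*x^2 + 4*x + 2.86*|x|
L = 2, alpha = 0.1874
Iteration 1: beta = 0.0, y = -0.5513 + 0.0*(-0.5513 + 0.5513) = -0.5513
  grad(y) = 2.8974, v = y - alpha*grad = -1.0943
  prox(v) = soft_thresh(-1.0943, 0.536) = -0.5583
Iteration 2: beta = 0.3333, y = -0.5583 + 0.3333*(-0.5583 + 0.5513) = -0.5606
  grad(y) = 2.8787, v = y - alpha*grad = -1.1001
  prox(v) = soft_thresh(-1.1001, 0.536) = -0.5642
f(x_2) = 1*(-0.5642)^2 + 4*(-0.5642) + 2.86*|-0.5642| = -0.3249


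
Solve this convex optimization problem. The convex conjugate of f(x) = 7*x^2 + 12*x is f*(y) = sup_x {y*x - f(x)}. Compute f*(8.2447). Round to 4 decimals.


f*(y) = sup_x {y*x - a*x^2 - b*x} = sup_x {(y-b)*x - a*x^2}
FOC: (y - b) - 2a*x = 0 => x* = (y - b)/(2a)
x* = (8.2447 - 12)/(2*7) = -0.2682
f*(8.2447) = (y-b)^2/(4a) = (8.2447 - 12)^2/(4*7)
= 14.1023/28 = 0.5037


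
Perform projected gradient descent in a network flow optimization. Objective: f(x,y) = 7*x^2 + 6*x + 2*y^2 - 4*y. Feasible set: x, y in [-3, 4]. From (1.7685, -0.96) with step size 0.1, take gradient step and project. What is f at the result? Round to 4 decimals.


Step 1: Compute gradient at (1.7685, -0.96).
grad_x = 2*7*1.7685 + 6 = 30.759
grad_y = 2*2*-0.96 - 4 = -7.84
Step 2: Gradient step.
x_raw = 1.7685 - 0.1*30.759 = -1.3074
y_raw = -0.96 - 0.1*-7.84 = -0.176
Step 3: Project onto [-3, 4].
x_proj = clip(-1.3074) = -1.3074
y_proj = clip(-0.176) = -0.176
Step 4: Evaluate f.
f(-1.3074, -0.176) = 4.8866


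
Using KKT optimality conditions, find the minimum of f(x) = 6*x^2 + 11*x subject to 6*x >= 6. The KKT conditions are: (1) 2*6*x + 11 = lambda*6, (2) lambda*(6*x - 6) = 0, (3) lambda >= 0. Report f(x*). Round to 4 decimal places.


Step 1: Try lambda = 0 (constraint inactive).
x_unc = -11/(2*6) = -0.9167
Check: 6*-0.9167 = -5.5002 < 6 -- violated!
Step 2: Constraint must be active: 6*x = 6
x* = 6/6 = 1.0
lambda = (2*6*1.0 + 11)/6 = 3.8333
Step 3: Compute optimal value.
f(x*) = 6*1.0^2 + 11*1.0 = 17.0


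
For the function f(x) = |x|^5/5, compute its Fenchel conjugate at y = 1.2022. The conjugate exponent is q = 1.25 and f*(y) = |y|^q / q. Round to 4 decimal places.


The conjugate exponent q satisfies 1/p + 1/q = 1.
p = 5, so q = 5/(5 - 1) = 1.25
|y|^q = 1.2022^1.25 = 1.2588
f*(1.2022) = 1.2588 / 1.25 = 1.0071


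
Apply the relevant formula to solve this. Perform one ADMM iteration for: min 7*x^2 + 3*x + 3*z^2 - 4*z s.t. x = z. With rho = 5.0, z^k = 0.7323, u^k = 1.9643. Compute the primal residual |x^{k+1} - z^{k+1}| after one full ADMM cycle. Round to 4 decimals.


ADMM iteration with rho = 5.0, z^k = 0.7323, u^k = 1.9643
Step 1: x-update.
Minimize 7*x^2 + 3*x + (5.0/2)*(x - 0.7323 + 1.9643)^2
FOC: (2*7 + 5.0)*x = -3 + 5.0*(0.7323 - 1.9643)
x^{k+1} = -0.4821
Step 2: z-update.
Minimize 3*z^2 - 4*z + (5.0/2)*(-0.4821 - z + 1.9643)^2
FOC: (2*3 + 5.0)*z = 4 + 5.0*(-0.4821 + 1.9643)
z^{k+1} = 1.0374
Step 3: u-update.
u^{k+1} = 1.9643 - 0.4821 - 1.0374 = 0.4448
Step 4: Primal residual = |-0.4821 - 1.0374| = 1.5195


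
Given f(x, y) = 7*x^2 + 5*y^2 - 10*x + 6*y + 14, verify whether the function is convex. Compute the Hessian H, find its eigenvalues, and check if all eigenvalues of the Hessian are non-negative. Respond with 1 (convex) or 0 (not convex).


The Hessian of f(x,y) = 7*x^2 + 5*y^2 - 10*x + 6*y + 14 is:
H = [[14, 0], [0, 10]]
Trace = 14 + 10 = 24
Determinant = 14*10 - (0)^2 = 140
Discriminant = (24)^2 - 4*140 = 16.0
Eigenvalues: lambda_1 = 10.0, lambda_2 = 14.0
The function is convex.

1


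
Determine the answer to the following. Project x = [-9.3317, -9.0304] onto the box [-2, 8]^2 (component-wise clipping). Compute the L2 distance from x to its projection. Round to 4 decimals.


Project each component onto [-2, 8].
clip(-9.3317) = -2.0, clip(-9.0304) = -2.0
Projection = [-2.0, -2.0]
Squared diffs: [53.7538, 49.4265]
Distance = sqrt(103.1803) = 10.1578


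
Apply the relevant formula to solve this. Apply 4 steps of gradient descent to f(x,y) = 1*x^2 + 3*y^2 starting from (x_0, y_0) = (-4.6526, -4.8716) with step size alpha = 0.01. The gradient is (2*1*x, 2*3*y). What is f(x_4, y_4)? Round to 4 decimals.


Gradient descent on f(x,y) = 1*x^2 + 3*y^2.
Starting point: (-4.6526, -4.8716), alpha = 0.01
Step 1: grad_x = 2*1*-4.6526 = -9.3052, grad_y = 2*3*-4.8716 = -29.2296
  x_1 = -4.6526 - 0.01*-9.3052 = -4.5595
  y_1 = -4.8716 - 0.01*-29.2296 = -4.5793
Step 2: grad_x = 2*1*-4.5595 = -9.1191, grad_y = 2*3*-4.5793 = -27.4758
  x_2 = -4.5595 - 0.01*-9.1191 = -4.4684
  y_2 = -4.5793 - 0.01*-27.4758 = -4.3045
Step 3: grad_x = 2*1*-4.4684 = -8.9367, grad_y = 2*3*-4.3045 = -25.8273
  x_3 = -4.4684 - 0.01*-8.9367 = -4.379
  y_3 = -4.3045 - 0.01*-25.8273 = -4.0463
Step 4: grad_x = 2*1*-4.379 = -8.758, grad_y = 2*3*-4.0463 = -24.2776
  x_4 = -4.379 - 0.01*-8.758 = -4.2914
  y_4 = -4.0463 - 0.01*-24.2776 = -3.8035
f(-4.2914, -3.8035) = 1*(-4.2914)^2 + 3*(-3.8035)^2 = 61.816


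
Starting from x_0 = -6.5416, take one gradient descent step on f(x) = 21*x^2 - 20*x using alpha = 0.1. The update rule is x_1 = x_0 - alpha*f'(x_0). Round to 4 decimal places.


We compute the gradient at x_0 and apply the update.
f'(x) = 42*x - 20
f'(-6.5416) = 42*-6.5416 - 20 = -294.7472
x_1 = -6.5416 - 0.1*-294.7472 = 22.9331


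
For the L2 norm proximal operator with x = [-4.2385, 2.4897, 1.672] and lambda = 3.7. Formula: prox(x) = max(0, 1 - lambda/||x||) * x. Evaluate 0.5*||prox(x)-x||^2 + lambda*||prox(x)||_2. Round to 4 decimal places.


Step 1: Compute ||x||.
||x|| = 5.1922
Step 2: Compute scaling factor.
scale = max(0, 1 - 3.7/5.1922) = 0.2874
Step 3: prox(x) = [-1.2181, 0.7155, 0.4805]
||prox(x)|| = 1.4922
Step 4: Proximal objective.
0.5*||prox-x||^2 = 6.845
lambda*||prox|| = 5.5211
Total = 12.3662


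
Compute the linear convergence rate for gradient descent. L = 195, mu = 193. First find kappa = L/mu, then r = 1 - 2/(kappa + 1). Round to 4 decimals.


Step 1: Compute the condition number.
kappa = L/mu = 195/193 = 1.0104
Step 2: Compute the convergence rate.
r = 1 - 2/(kappa + 1) = 1 - 2*mu/(L + mu) = (L - mu)/(L + mu) = 2/388 = 0.0052


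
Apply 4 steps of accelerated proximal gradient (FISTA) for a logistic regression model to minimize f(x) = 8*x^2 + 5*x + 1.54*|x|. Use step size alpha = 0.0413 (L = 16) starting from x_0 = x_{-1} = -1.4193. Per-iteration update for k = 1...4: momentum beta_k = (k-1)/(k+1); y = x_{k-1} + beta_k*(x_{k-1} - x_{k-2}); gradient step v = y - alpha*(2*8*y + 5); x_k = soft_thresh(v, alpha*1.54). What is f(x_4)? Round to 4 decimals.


FISTA on f(x) = 8*x^2 + 5*x + 1.54*|x|
L = 16, alpha = 0.0413
Iteration 1: beta = 0.0, y = -1.4193 + 0.0*(-1.4193 + 1.4193) = -1.4193
  grad(y) = -17.7088, v = y - alpha*grad = -0.6879
  prox(v) = soft_thresh(-0.6879, 0.0636) = -0.6243
Iteration 2: beta = 0.3333, y = -0.6243 + 0.3333*(-0.6243 + 1.4193) = -0.3593
  grad(y) = -0.7493, v = y - alpha*grad = -0.3284
  prox(v) = soft_thresh(-0.3284, 0.0636) = -0.2648
Iteration 3: beta = 0.5, y = -0.2648 + 0.5*(-0.2648 + 0.6243) = -0.085
  grad(y) = 3.6398, v = y - alpha*grad = -0.2353
  prox(v) = soft_thresh(-0.2353, 0.0636) = -0.1717
Iteration 4: beta = 0.6, y = -0.1717 + 0.6*(-0.1717 + 0.2648) = -0.1159
  grad(y) = 3.1455, v = y - alpha*grad = -0.2458
  prox(v) = soft_thresh(-0.2458, 0.0636) = -0.1822
f(x_4) = 8*(-0.1822)^2 + 5*(-0.1822) + 1.54*|-0.1822| = -0.3648


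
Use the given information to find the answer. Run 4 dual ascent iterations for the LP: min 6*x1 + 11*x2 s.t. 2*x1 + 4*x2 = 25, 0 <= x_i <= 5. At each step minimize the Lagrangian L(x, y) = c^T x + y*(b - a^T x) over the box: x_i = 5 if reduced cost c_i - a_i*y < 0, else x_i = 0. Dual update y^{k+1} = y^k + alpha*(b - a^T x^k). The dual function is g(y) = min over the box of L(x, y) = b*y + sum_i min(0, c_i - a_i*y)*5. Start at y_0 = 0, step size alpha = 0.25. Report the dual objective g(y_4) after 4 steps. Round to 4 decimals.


Dual ascent for LP: min 6*x1 + 11*x2, 2*x1 + 4*x2 = 25, 0 <= x_i <= 5
Step 1: y^k = 0.0, reduced costs: (6.0, 11.0)
  x^k = (0.0, 0.0), subgradient = b - a^T x = 25.0
  y^{k+1} = 0.0 + 0.25*25.0 = 6.25
Step 2: y^k = 6.25, reduced costs: (-6.5, -14.0)
  x^k = (5.0, 5.0), subgradient = b - a^T x = -5.0
  y^{k+1} = 6.25 + 0.25*-5.0 = 5.0
Step 3: y^k = 5.0, reduced costs: (-4.0, -9.0)
  x^k = (5.0, 5.0), subgradient = b - a^T x = -5.0
  y^{k+1} = 5.0 + 0.25*-5.0 = 3.75
Step 4: y^k = 3.75, reduced costs: (-1.5, -4.0)
  x^k = (5.0, 5.0), subgradient = b - a^T x = -5.0
  y^{k+1} = 3.75 + 0.25*-5.0 = 2.5
Dual objective at y_4 = 2.5: reduced costs (1.0, 1.0), box minimizer x = (0.0, 0.0)
g(y_4) = b*y + (c1 - a1*y)*x1 + (c2 - a2*y)*x2 = 25*2.5 + 1.0*0.0 + 1.0*0.0 = 62.5 + 0.0 + 0.0 = 62.5


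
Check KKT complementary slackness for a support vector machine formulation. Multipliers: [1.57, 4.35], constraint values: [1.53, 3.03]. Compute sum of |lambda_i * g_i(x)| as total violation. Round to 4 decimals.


KKT complementary slackness check:
lambda_1 * g_1 = 1.57 * 1.53 = 2.4021
lambda_2 * g_2 = 4.35 * 3.03 = 13.1805
Total violation = 2.4021 + 13.1805 = 15.5826


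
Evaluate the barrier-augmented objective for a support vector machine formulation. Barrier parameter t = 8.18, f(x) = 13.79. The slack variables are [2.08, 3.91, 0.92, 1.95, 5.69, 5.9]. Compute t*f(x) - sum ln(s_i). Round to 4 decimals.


Step 1: Compute log-barrier.
ln values: [0.7324, 1.3635, -0.0834, 0.6678, 1.7387, 1.775]
phi = -(0.7324 + 1.3635 - 0.0834 + 0.6678 + 1.7387 + 1.775) = -6.194
Step 2: Compute augmented objective.
t*f(x) = 8.18*13.79 = 112.8022
Total = 112.8022 - 6.194 = 106.6082


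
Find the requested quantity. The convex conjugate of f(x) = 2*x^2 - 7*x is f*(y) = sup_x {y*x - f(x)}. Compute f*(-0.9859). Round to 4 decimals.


f*(y) = sup_x {y*x - a*x^2 - b*x} = sup_x {(y-b)*x - a*x^2}
FOC: (y - b) - 2a*x = 0 => x* = (y - b)/(2a)
x* = (-0.9859 + 7)/(2*2) = 1.5035
f*(-0.9859) = (y-b)^2/(4a) = (-0.9859 + 7)^2/(4*2)
= 36.1694/8 = 4.5212


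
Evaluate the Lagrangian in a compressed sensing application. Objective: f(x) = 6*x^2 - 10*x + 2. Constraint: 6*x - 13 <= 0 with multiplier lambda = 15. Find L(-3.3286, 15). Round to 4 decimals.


Step 1: Evaluate f(x).
f(-3.3286) = 6*(-3.3286)^2 - 10*(-3.3286) + 2 = 101.7635
Step 2: Evaluate g(x).
g(-3.3286) = 6*-3.3286 - 13 = -32.9716
Step 3: Compute Lagrangian.
L = 101.7635 + 15*-32.9716 = -392.8105


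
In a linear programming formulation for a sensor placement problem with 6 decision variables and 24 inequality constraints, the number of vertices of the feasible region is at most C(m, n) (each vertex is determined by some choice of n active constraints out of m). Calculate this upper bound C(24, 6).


Each vertex corresponds to some choice of n active constraints out of m, so the number of vertices is at most C(m, n) = m! / (n!(m-n)!).
m = 24, n = 6
Numerator: 24 * 23 * 22 * 21 * 20 * 19
Denominator: 6! = 720
C(24, 6) = 134596


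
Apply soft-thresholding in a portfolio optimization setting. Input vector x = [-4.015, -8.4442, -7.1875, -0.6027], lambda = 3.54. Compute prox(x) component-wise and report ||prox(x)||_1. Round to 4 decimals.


Soft-thresholding with lambda = 3.54:
prox(-4.015) = sign(-4.015)*max(|-4.015| - 3.54, 0) = -0.475
prox(-8.4442) = sign(-8.4442)*max(|-8.4442| - 3.54, 0) = -4.9042
prox(-7.1875) = sign(-7.1875)*max(|-7.1875| - 3.54, 0) = -3.6475
prox(-0.6027) = sign(-0.6027)*max(|-0.6027| - 3.54, 0) = 0.0
prox(x) = [-0.475, -4.9042, -3.6475, 0.0]
||prox(x)||_1 = 0.475 + 4.9042 + 3.6475 + 0.0 = 9.0267


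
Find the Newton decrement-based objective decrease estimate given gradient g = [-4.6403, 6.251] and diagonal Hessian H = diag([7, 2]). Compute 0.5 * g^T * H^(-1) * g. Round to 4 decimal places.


Step 1: H is diagonal, so H^(-1) * g = [-0.6629, 3.1255].
Step 2: g^T H^(-1) g = sum_i g_i^2 / H_ii
  = (-4.6403)^2/7 + (6.251)^2/2
  = 3.0761 + 19.5375 = 22.6136
Step 3: Objective decrease = 0.5 * g^T H^(-1) g = 11.3068


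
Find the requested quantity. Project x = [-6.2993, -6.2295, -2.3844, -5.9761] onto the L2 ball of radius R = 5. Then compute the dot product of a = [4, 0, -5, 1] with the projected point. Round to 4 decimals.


Step 1: Compute ||x|| (intermediates to 6 decimals).
||x|| = sqrt((-6.2993)^2 + (-6.2295)^2 + (-2.3844)^2 + (-5.9761)^2) = 10.949292
Step 2: Project.
Since ||x|| > R, scale = R/||x|| = 5/10.949292 = 0.456651, proj(x) = scale * x
proj(x) = [-2.876582, -2.844707, -1.088839, -2.728992]
Step 3: Dot product.
a^T * proj(x) = 4*(-2.876582) + 0*(-2.844707) - 5*(-1.088839) + 1*(-2.728992) = -8.7911


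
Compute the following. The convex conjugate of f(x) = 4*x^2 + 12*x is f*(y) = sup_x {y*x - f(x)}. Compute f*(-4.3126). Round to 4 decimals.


f*(y) = sup_x {y*x - a*x^2 - b*x} = sup_x {(y-b)*x - a*x^2}
FOC: (y - b) - 2a*x = 0 => x* = (y - b)/(2a)
x* = (-4.3126 - 12)/(2*4) = -2.0391
f*(-4.3126) = (y-b)^2/(4a) = (-4.3126 - 12)^2/(4*4)
= 266.1009/16 = 16.6313


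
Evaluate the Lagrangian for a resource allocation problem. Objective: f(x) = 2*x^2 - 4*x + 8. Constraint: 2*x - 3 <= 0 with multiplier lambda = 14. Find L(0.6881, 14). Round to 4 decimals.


Step 1: Evaluate f(x).
f(0.6881) = 2*0.6881^2 - 4*0.6881 + 8 = 6.1946
Step 2: Evaluate g(x).
g(0.6881) = 2*0.6881 - 3 = -1.6238
Step 3: Compute Lagrangian.
L = 6.1946 + 14*-1.6238 = -16.5386


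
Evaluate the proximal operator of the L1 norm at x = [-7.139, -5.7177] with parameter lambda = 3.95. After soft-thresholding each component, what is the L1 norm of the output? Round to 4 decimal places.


Soft-thresholding with lambda = 3.95:
prox(-7.139) = sign(-7.139)*max(|-7.139| - 3.95, 0) = -3.189
prox(-5.7177) = sign(-5.7177)*max(|-5.7177| - 3.95, 0) = -1.7677
prox(x) = [-3.189, -1.7677]
||prox(x)||_1 = 3.189 + 1.7677 = 4.9567


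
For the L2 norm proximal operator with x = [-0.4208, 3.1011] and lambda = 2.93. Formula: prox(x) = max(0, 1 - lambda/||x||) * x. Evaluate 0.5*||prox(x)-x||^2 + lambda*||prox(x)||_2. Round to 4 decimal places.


Step 1: Compute ||x||.
||x|| = 3.1295
Step 2: Compute scaling factor.
scale = max(0, 1 - 2.93/3.1295) = 0.0638
Step 3: prox(x) = [-0.0268, 0.1977]
||prox(x)|| = 0.1995
Step 4: Proximal objective.
0.5*||prox-x||^2 = 4.2925
lambda*||prox|| = 0.5845
Total = 4.877


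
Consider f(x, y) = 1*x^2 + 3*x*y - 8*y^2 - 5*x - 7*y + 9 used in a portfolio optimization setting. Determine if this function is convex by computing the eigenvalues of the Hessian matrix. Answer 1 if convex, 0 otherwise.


The Hessian of f(x,y) = 1*x^2 + 3*x*y - 8*y^2 - 5*x - 7*y + 9 is:
H = [[2, 3], [3, -16]]
Trace = 2 - 16 = -14
Determinant = 2*-16 - (3)^2 = -41
Discriminant = (-14)^2 - 4*-41 = 360.0
Eigenvalues: lambda_1 = -16.4868, lambda_2 = 2.4868
The function is not convex.

0


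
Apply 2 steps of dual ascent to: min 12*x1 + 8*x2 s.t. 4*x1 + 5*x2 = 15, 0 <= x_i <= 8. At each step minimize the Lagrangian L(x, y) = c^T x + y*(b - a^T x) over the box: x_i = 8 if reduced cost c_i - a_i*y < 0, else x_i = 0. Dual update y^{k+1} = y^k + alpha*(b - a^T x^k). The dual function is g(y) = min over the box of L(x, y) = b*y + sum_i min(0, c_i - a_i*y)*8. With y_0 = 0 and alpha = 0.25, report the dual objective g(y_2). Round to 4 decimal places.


Dual ascent for LP: min 12*x1 + 8*x2, 4*x1 + 5*x2 = 15, 0 <= x_i <= 8
Step 1: y^k = 0.0, reduced costs: (12.0, 8.0)
  x^k = (0.0, 0.0), subgradient = b - a^T x = 15.0
  y^{k+1} = 0.0 + 0.25*15.0 = 3.75
Step 2: y^k = 3.75, reduced costs: (-3.0, -10.75)
  x^k = (8.0, 8.0), subgradient = b - a^T x = -57.0
  y^{k+1} = 3.75 + 0.25*-57.0 = -10.5
Dual objective at y_2 = -10.5: reduced costs (54.0, 60.5), box minimizer x = (0.0, 0.0)
g(y_2) = b*y + (c1 - a1*y)*x1 + (c2 - a2*y)*x2 = 15*(-10.5) + 54.0*0.0 + 60.5*0.0 = -157.5 + 0.0 + 0.0 = -157.5


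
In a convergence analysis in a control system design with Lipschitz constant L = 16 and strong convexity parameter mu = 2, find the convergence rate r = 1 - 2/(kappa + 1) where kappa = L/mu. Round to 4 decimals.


Step 1: Compute the condition number.
kappa = L/mu = 16/2 = 8.0
Step 2: Compute the convergence rate.
r = 1 - 2/(kappa + 1) = 1 - 2*mu/(L + mu) = (L - mu)/(L + mu) = 14/18 = 0.7778


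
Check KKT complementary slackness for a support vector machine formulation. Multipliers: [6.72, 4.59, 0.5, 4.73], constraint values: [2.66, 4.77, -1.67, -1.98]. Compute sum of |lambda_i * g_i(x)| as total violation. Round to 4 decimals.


KKT complementary slackness check:
lambda_1 * g_1 = 6.72 * 2.66 = 17.8752
lambda_2 * g_2 = 4.59 * 4.77 = 21.8943
lambda_3 * g_3 = 0.5 * -1.67 = -0.835
lambda_4 * g_4 = 4.73 * -1.98 = -9.3654
Total violation = 17.8752 + 21.8943 + 0.835 + 9.3654 = 49.9699


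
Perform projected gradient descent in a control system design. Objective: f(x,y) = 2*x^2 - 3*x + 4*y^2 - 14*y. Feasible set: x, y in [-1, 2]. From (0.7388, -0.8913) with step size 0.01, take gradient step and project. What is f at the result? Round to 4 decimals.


Step 1: Compute gradient at (0.7388, -0.8913).
grad_x = 2*2*0.7388 - 3 = -0.0448
grad_y = 2*4*-0.8913 - 14 = -21.1304
Step 2: Gradient step.
x_raw = 0.7388 - 0.01*-0.0448 = 0.7392
y_raw = -0.8913 - 0.01*-21.1304 = -0.68
Step 3: Project onto [-1, 2].
x_proj = clip(0.7392) = 0.7392
y_proj = clip(-0.68) = -0.68
Step 4: Evaluate f.
f(0.7392, -0.68) = 10.2448


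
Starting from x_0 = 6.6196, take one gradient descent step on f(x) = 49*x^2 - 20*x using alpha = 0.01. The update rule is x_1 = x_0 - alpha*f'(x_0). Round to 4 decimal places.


We compute the gradient at x_0 and apply the update.
f'(x) = 98*x - 20
f'(6.6196) = 98*6.6196 - 20 = 628.7208
x_1 = 6.6196 - 0.01*628.7208 = 0.3324


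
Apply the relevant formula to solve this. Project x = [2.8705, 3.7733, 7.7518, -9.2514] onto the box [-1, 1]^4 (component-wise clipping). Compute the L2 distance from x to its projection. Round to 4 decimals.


Project each component onto [-1, 1].
clip(2.8705) = 1.0, clip(3.7733) = 1.0, clip(7.7518) = 1.0, clip(-9.2514) = -1.0
Projection = [1.0, 1.0, 1.0, -1.0]
Squared diffs: [3.4988, 7.6912, 45.5868, 68.0856]
Distance = sqrt(124.8624) = 11.1742


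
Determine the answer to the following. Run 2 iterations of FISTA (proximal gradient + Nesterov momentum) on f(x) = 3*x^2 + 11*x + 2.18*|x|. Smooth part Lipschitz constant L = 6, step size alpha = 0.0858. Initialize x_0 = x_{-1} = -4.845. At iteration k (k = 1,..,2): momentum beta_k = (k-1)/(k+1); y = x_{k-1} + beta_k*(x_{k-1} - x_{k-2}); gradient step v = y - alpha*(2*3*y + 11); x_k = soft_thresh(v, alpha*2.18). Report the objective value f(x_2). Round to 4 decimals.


FISTA on f(x) = 3*x^2 + 11*x + 2.18*|x|
L = 6, alpha = 0.0858
Iteration 1: beta = 0.0, y = -4.845 + 0.0*(-4.845 + 4.845) = -4.845
  grad(y) = -18.07, v = y - alpha*grad = -3.2946
  prox(v) = soft_thresh(-3.2946, 0.187) = -3.1076
Iteration 2: beta = 0.3333, y = -3.1076 + 0.3333*(-3.1076 + 4.845) = -2.5284
  grad(y) = -4.1704, v = y - alpha*grad = -2.1706
  prox(v) = soft_thresh(-2.1706, 0.187) = -1.9835
f(x_2) = 3*(-1.9835)^2 + 11*(-1.9835) + 2.18*|-1.9835| = -5.6915


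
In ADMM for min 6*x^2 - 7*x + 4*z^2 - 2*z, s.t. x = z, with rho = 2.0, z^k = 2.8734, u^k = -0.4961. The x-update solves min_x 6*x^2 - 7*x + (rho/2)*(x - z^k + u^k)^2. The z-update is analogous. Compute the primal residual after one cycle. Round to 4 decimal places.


ADMM iteration with rho = 2.0, z^k = 2.8734, u^k = -0.4961
Step 1: x-update.
Minimize 6*x^2 - 7*x + (2.0/2)*(x - 2.8734 - 0.4961)^2
FOC: (2*6 + 2.0)*x = 7 + 2.0*(2.8734 + 0.4961)
x^{k+1} = 0.9814
Step 2: z-update.
Minimize 4*z^2 - 2*z + (2.0/2)*(0.9814 - z - 0.4961)^2
FOC: (2*4 + 2.0)*z = 2 + 2.0*(0.9814 - 0.4961)
z^{k+1} = 0.2971
Step 3: u-update.
u^{k+1} = -0.4961 + 0.9814 - 0.2971 = 0.1882
Step 4: Primal residual = |0.9814 - 0.2971| = 0.6843


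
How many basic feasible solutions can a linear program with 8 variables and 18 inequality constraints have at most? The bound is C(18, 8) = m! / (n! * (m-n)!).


Each vertex corresponds to some choice of n active constraints out of m, so the number of vertices is at most C(m, n) = m! / (n!(m-n)!).
m = 18, n = 8
Numerator: 18 * 17 * 16 * 15 * 14 * 13 * 12 * 11
Denominator: 8! = 40320
C(18, 8) = 43758


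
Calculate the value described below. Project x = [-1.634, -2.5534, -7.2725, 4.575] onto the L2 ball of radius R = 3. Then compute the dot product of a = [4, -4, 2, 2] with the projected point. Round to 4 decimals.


Step 1: Compute ||x|| (intermediates to 6 decimals).
||x|| = sqrt((-1.634)^2 + (-2.5534)^2 + (-7.2725)^2 + 4.575^2) = 9.110965
Step 2: Project.
Since ||x|| > R, scale = R/||x|| = 3/9.110965 = 0.329274, proj(x) = scale * x
proj(x) = [-0.538034, -0.840768, -2.394645, 1.506429]
Step 3: Dot product.
a^T * proj(x) = 4*(-0.538034) - 4*(-0.840768) + 2*(-2.394645) + 2*1.506429 = -0.5655


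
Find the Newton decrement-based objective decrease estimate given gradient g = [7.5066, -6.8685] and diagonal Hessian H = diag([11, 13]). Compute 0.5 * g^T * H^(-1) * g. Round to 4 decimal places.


Step 1: H is diagonal, so H^(-1) * g = [0.6824, -0.5283].
Step 2: g^T H^(-1) g = sum_i g_i^2 / H_ii
  = (7.5066)^2/11 + (-6.8685)^2/13
  = 5.1226 + 3.6289 = 8.7516
Step 3: Objective decrease = 0.5 * g^T H^(-1) g = 4.3758


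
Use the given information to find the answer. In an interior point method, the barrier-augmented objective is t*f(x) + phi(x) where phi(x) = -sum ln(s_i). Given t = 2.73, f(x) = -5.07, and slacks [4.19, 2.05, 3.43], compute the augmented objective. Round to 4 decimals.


Step 1: Compute log-barrier.
ln values: [1.4327, 0.7178, 1.2326]
phi = -(1.4327 + 0.7178 + 1.2326) = -3.3831
Step 2: Compute augmented objective.
t*f(x) = 2.73*-5.07 = -13.8411
Total = -13.8411 - 3.3831 = -17.2242


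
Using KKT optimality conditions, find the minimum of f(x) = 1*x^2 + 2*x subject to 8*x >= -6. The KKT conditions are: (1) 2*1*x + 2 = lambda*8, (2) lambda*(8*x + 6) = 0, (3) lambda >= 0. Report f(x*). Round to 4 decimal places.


Step 1: Try lambda = 0 (constraint inactive).
x_unc = -2/(2*1) = -1.0
Check: 8*-1.0 = -8.0 < -6 -- violated!
Step 2: Constraint must be active: 8*x = -6
x* = -6/8 = -0.75
lambda = (2*1*(-0.75) + 2)/8 = 0.0625
Step 3: Compute optimal value.
f(x*) = 1*(-0.75)^2 + 2*(-0.75) = -0.9375


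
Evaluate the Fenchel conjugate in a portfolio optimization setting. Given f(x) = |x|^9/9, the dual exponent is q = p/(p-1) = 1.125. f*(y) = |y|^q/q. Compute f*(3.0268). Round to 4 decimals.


The conjugate exponent q satisfies 1/p + 1/q = 1.
p = 9, so q = 9/(9 - 1) = 1.125
|y|^q = 3.0268^1.125 = 3.4762
f*(3.0268) = 3.4762 / 1.125 = 3.09


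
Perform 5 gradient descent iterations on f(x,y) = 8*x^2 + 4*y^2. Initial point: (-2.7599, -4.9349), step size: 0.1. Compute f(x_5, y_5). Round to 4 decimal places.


Gradient descent on f(x,y) = 8*x^2 + 4*y^2.
Starting point: (-2.7599, -4.9349), alpha = 0.1
Step 1: grad_x = 2*8*-2.7599 = -44.1584, grad_y = 2*4*-4.9349 = -39.4792
  x_1 = -2.7599 - 0.1*-44.1584 = 1.6559
  y_1 = -4.9349 - 0.1*-39.4792 = -0.987
Step 2: grad_x = 2*8*1.6559 = 26.495, grad_y = 2*4*-0.987 = -7.8958
  x_2 = 1.6559 - 0.1*26.495 = -0.9936
  y_2 = -0.987 - 0.1*-7.8958 = -0.1974
Step 3: grad_x = 2*8*-0.9936 = -15.897, grad_y = 2*4*-0.1974 = -1.5792
  x_3 = -0.9936 - 0.1*-15.897 = 0.5961
  y_3 = -0.1974 - 0.1*-1.5792 = -0.0395
Step 4: grad_x = 2*8*0.5961 = 9.5382, grad_y = 2*4*-0.0395 = -0.3158
  x_4 = 0.5961 - 0.1*9.5382 = -0.3577
  y_4 = -0.0395 - 0.1*-0.3158 = -0.0079
Step 5: grad_x = 2*8*-0.3577 = -5.7229, grad_y = 2*4*-0.0079 = -0.0632
  x_5 = -0.3577 - 0.1*-5.7229 = 0.2146
  y_5 = -0.0079 - 0.1*-0.0632 = -0.0016
f(0.2146, -0.0016) = 8*0.2146^2 + 4*(-0.0016)^2 = 0.3685


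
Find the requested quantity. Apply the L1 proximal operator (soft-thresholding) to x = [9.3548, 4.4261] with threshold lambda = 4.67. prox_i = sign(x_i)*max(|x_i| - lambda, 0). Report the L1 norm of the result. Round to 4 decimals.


Soft-thresholding with lambda = 4.67:
prox(9.3548) = sign(9.3548)*max(|9.3548| - 4.67, 0) = 4.6848
prox(4.4261) = sign(4.4261)*max(|4.4261| - 4.67, 0) = 0.0
prox(x) = [4.6848, 0.0]
||prox(x)||_1 = 4.6848 + 0.0 = 4.6848


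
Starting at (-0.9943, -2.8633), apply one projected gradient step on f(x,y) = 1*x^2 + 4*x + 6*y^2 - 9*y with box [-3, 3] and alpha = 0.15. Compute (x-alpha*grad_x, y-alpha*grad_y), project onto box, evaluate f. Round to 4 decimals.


Step 1: Compute gradient at (-0.9943, -2.8633).
grad_x = 2*1*-0.9943 + 4 = 2.0114
grad_y = 2*6*-2.8633 - 9 = -43.3596
Step 2: Gradient step.
x_raw = -0.9943 - 0.15*2.0114 = -1.296
y_raw = -2.8633 - 0.15*-43.3596 = 3.6406
Step 3: Project onto [-3, 3].
x_proj = clip(-1.296) = -1.296
y_proj = clip(3.6406) = 3.0
Step 4: Evaluate f.
f(-1.296, 3.0) = 23.4956


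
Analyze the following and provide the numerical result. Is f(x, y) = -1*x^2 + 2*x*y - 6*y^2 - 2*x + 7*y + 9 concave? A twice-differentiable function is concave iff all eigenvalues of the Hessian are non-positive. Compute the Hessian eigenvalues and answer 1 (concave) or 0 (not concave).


The Hessian of f(x,y) = -1*x^2 + 2*x*y - 6*y^2 - 2*x + 7*y + 9 is:
H = [[-2, 2], [2, -12]]
Trace = -2 - 12 = -14
Determinant = -2*-12 - (2)^2 = 20
Discriminant = (-14)^2 - 4*20 = 116.0
Eigenvalues: lambda_1 = -12.3852, lambda_2 = -1.6148
The function is concave.

1


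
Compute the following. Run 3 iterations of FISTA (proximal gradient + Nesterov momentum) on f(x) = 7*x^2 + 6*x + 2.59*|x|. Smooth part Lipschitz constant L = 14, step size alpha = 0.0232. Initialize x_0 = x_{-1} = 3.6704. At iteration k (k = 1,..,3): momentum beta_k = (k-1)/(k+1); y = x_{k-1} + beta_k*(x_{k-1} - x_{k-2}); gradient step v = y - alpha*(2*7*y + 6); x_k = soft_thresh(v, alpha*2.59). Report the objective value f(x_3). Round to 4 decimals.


FISTA on f(x) = 7*x^2 + 6*x + 2.59*|x|
L = 14, alpha = 0.0232
Iteration 1: beta = 0.0, y = 3.6704 + 0.0*(3.6704 - 3.6704) = 3.6704
  grad(y) = 57.3856, v = y - alpha*grad = 2.3391
  prox(v) = soft_thresh(2.3391, 0.0601) = 2.279
Iteration 2: beta = 0.3333, y = 2.279 + 0.3333*(2.279 - 3.6704) = 1.8152
  grad(y) = 31.4122, v = y - alpha*grad = 1.0864
  prox(v) = soft_thresh(1.0864, 0.0601) = 1.0263
Iteration 3: beta = 0.5, y = 1.0263 + 0.5*(1.0263 - 2.279) = 0.4
  grad(y) = 11.5996, v = y - alpha*grad = 0.1309
  prox(v) = soft_thresh(0.1309, 0.0601) = 0.0708
f(x_3) = 7*0.0708^2 + 6*0.0708 + 2.59*|0.0708| = 0.643
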